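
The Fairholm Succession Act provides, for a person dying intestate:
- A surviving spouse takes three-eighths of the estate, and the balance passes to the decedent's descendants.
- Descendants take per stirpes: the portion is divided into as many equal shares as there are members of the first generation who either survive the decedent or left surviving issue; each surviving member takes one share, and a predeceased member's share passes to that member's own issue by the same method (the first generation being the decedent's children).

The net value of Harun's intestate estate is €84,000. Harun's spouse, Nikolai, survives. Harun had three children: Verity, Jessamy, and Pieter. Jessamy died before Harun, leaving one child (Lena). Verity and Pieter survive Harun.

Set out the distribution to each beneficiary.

Nikolai takes three-eighths of €84,000 = €31,500. The remaining €52,500 passes to the descendants.
The descendants' portion (€52,500) is divided into 3 shares of €17,500: Verity and Pieter each take €17,500; Jessamy's €17,500 share passes to Jessamy's issue.
Jessamy's share (€17,500) passes entirely to Lena.

Nikolai: €31,500; Verity: €17,500; Lena: €17,500; Pieter: €17,500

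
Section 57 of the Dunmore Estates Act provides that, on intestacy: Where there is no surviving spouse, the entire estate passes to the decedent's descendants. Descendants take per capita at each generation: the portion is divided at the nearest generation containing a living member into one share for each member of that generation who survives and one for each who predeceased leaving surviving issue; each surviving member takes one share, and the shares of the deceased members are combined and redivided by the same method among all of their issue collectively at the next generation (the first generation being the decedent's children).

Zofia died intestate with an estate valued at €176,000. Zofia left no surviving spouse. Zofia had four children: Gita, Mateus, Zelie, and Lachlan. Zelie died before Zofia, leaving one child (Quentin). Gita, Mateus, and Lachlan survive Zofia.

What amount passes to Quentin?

The entire €176,000 passes to the descendants.
That amount (€176,000) is divided at the children's generation into 4 shares of €44,000. Gita, Mateus, and Lachlan each take €44,000. The remaining share for the deceased Zelie (€44,000) is carried to the next generation.
That pool (€44,000) passes entirely to Quentin, the sole taker at the grandchildren's generation.

Quentin receives €44,000.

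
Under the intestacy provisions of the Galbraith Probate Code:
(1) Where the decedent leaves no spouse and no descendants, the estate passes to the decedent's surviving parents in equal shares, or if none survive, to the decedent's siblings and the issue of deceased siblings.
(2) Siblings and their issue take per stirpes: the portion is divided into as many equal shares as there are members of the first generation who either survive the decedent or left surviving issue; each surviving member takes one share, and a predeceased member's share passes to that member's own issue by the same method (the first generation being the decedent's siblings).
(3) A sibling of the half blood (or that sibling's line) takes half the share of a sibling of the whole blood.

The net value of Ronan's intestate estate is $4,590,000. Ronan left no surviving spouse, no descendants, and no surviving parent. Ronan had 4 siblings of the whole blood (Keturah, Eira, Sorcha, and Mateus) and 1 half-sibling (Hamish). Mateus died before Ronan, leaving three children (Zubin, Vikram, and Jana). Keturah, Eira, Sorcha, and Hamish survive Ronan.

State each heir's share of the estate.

The entire $4,590,000 passes to the siblings and their issue.
Counting each half-blood sibling's line as half a unit, there are 9/2 units in $4,590,000, so one unit is $1,020,000. Whole-blood lines (Keturah, Eira, Sorcha, and Mateus) take $1,020,000 each; half-blood lines (Hamish) take $510,000 each.
Mateus's share ($1,020,000) is divided into 3 shares of $340,000: Zubin, Vikram, and Jana each take $340,000.

Keturah: $1,020,000; Eira: $1,020,000; Sorcha: $1,020,000; Hamish: $510,000; Zubin: $340,000; Vikram: $340,000; Jana: $340,000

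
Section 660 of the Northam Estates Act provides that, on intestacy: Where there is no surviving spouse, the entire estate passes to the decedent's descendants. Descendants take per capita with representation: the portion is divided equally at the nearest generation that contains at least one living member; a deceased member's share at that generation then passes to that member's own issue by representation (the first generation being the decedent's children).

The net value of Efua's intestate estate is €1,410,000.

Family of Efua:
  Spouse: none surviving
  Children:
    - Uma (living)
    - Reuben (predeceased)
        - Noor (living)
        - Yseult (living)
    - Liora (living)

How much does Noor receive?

The entire €1,410,000 passes to the descendants.
That amount (€1,410,000) is divided into 3 shares of €470,000: Uma and Liora each take €470,000; Reuben's €470,000 share passes to Reuben's issue.
Reuben's share (€470,000) is divided into 2 shares of €235,000: Noor and Yseult each take €235,000.

Noor receives €235,000.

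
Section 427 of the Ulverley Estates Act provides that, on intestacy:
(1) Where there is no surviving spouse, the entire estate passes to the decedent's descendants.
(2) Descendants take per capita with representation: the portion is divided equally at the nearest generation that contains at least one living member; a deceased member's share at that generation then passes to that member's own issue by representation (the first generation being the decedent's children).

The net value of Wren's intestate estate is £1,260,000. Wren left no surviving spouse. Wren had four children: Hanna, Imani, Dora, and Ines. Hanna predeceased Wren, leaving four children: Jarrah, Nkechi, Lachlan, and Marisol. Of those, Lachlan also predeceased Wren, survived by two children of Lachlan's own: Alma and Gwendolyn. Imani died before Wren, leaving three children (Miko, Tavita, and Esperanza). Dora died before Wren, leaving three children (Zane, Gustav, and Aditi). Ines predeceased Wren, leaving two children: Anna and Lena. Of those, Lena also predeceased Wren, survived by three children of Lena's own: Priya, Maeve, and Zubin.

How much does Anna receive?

The entire £1,260,000 passes to the descendants.
No child survives, so the initial division is made at the grandchildren's generation.
That amount (£1,260,000) is divided into 12 shares of £105,000: Jarrah, Nkechi, Marisol, Miko, Tavita, Esperanza, Zane, Gustav, Aditi, and Anna each take £105,000; Lachlan's £105,000 share passes to Lachlan's issue; Lena's £105,000 share passes to Lena's issue.
Lachlan's share (£105,000) is divided into 2 shares of £52,500: Alma and Gwendolyn each take £52,500.
Lena's share (£105,000) is divided into 3 shares of £35,000: Priya, Maeve, and Zubin each take £35,000.

Anna receives £105,000.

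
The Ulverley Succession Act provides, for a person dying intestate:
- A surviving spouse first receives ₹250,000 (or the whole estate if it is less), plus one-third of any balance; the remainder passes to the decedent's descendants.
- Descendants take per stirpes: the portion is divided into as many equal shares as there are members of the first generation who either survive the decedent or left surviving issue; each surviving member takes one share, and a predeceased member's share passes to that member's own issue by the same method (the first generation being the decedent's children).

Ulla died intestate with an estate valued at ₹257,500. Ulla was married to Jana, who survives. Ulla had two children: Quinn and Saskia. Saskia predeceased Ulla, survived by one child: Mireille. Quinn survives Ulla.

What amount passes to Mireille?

Mireille receives ₹2,500.

Jana first takes ₹250,000, leaving a balance of ₹7,500. Jana then takes one-third of the balance (₹2,500), for a total of ₹252,500. The remaining ₹5,000 passes to the descendants.
The descendants' portion (₹5,000) is divided into 2 shares of ₹2,500: Quinn takes ₹2,500; Saskia's ₹2,500 share passes to Saskia's issue.
Saskia's share (₹2,500) passes entirely to Mireille.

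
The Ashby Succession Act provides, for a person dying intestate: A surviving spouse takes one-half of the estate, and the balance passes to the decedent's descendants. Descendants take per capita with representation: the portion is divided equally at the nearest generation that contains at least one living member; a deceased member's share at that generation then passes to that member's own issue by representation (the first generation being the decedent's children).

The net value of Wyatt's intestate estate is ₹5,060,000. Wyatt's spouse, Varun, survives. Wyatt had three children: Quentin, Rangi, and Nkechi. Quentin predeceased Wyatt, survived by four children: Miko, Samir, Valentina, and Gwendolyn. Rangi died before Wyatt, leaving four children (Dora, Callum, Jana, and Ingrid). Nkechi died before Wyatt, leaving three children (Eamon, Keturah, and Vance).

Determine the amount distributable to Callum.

Callum receives ₹230,000.

Varun takes one-half of ₹5,060,000 = ₹2,530,000. The remaining ₹2,530,000 passes to the descendants.
No child survives, so the initial division is made at the grandchildren's generation.
The descendants' portion (₹2,530,000) is divided into 11 shares of ₹230,000: Miko, Samir, Valentina, Gwendolyn, Dora, Callum, Jana, Ingrid, Eamon, Keturah, and Vance each take ₹230,000.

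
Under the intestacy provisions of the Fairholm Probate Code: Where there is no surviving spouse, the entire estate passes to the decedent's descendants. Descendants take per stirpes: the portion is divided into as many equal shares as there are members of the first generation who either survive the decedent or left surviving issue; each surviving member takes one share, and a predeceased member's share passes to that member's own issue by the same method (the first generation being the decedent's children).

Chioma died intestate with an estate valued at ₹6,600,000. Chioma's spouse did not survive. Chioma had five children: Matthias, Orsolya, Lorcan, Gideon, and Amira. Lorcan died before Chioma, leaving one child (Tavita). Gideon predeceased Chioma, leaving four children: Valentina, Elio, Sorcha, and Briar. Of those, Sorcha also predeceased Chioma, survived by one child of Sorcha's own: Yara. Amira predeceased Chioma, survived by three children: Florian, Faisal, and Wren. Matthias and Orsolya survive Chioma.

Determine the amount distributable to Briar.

The entire ₹6,600,000 passes to the descendants.
That amount (₹6,600,000) is divided into 5 shares of ₹1,320,000: Matthias and Orsolya each take ₹1,320,000; Lorcan's ₹1,320,000 share passes to Lorcan's issue; Gideon's ₹1,320,000 share passes to Gideon's issue; Amira's ₹1,320,000 share passes to Amira's issue.
Lorcan's share (₹1,320,000) passes entirely to Tavita.
Gideon's share (₹1,320,000) is divided into 4 shares of ₹330,000: Valentina, Elio, and Briar each take ₹330,000; Sorcha's ₹330,000 share passes to Sorcha's issue.
Sorcha's share (₹330,000) passes entirely to Yara.
Amira's share (₹1,320,000) is divided into 3 shares of ₹440,000: Florian, Faisal, and Wren each take ₹440,000.

Briar receives ₹330,000.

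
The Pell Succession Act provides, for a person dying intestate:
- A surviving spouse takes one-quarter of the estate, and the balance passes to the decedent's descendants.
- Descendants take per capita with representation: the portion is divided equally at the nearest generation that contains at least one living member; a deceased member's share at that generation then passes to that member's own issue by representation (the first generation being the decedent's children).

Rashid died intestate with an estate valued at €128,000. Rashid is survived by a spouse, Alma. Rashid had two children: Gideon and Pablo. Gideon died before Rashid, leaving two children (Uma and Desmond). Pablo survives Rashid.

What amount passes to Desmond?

Desmond receives €24,000.

Alma takes one-quarter of €128,000 = €32,000. The remaining €96,000 passes to the descendants.
The descendants' portion (€96,000) is divided into 2 shares of €48,000: Pablo takes €48,000; Gideon's €48,000 share passes to Gideon's issue.
Gideon's share (€48,000) is divided into 2 shares of €24,000: Uma and Desmond each take €24,000.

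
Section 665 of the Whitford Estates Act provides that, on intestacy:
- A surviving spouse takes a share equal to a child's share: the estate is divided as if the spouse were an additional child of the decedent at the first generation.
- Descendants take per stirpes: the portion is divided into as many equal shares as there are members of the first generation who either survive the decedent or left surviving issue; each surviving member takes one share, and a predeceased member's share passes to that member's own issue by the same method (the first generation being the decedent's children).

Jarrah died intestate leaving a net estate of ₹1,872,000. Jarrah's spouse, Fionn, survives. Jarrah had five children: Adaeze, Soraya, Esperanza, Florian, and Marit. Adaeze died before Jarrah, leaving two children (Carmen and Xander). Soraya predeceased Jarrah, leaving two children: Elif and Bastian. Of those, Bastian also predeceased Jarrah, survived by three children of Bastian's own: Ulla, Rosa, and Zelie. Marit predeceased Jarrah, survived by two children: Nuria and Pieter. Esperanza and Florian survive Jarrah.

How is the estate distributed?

The spouse counts as an additional share at the children's level, so there are 6 primary shares of ₹312,000. Fionn takes one such share (₹312,000).
The children's combined portion (₹1,560,000) is divided into 5 shares of ₹312,000: Esperanza and Florian each take ₹312,000; Adaeze's ₹312,000 share passes to Adaeze's issue; Soraya's ₹312,000 share passes to Soraya's issue; Marit's ₹312,000 share passes to Marit's issue.
Adaeze's share (₹312,000) is divided into 2 shares of ₹156,000: Carmen and Xander each take ₹156,000.
Soraya's share (₹312,000) is divided into 2 shares of ₹156,000: Elif takes ₹156,000; Bastian's ₹156,000 share passes to Bastian's issue.
Bastian's share (₹156,000) is divided into 3 shares of ₹52,000: Ulla, Rosa, and Zelie each take ₹52,000.
Marit's share (₹312,000) is divided into 2 shares of ₹156,000: Nuria and Pieter each take ₹156,000.

Fionn: ₹312,000; Carmen: ₹156,000; Xander: ₹156,000; Elif: ₹156,000; Ulla: ₹52,000; Rosa: ₹52,000; Zelie: ₹52,000; Esperanza: ₹312,000; Florian: ₹312,000; Nuria: ₹156,000; Pieter: ₹156,000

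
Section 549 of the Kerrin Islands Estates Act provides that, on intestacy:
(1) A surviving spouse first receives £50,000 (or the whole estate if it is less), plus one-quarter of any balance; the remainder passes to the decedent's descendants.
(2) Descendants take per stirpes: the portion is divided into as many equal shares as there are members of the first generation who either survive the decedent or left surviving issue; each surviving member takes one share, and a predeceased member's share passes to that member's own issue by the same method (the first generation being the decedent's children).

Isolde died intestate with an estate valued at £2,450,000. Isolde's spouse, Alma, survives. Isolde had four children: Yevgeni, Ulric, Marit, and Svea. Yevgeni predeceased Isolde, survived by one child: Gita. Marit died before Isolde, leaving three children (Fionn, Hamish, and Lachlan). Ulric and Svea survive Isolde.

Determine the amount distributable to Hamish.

Alma first takes £50,000, leaving a balance of £2,400,000. Alma then takes one-quarter of the balance (£600,000), for a total of £650,000. The remaining £1,800,000 passes to the descendants.
The descendants' portion (£1,800,000) is divided into 4 shares of £450,000: Ulric and Svea each take £450,000; Yevgeni's £450,000 share passes to Yevgeni's issue; Marit's £450,000 share passes to Marit's issue.
Yevgeni's share (£450,000) passes entirely to Gita.
Marit's share (£450,000) is divided into 3 shares of £150,000: Fionn, Hamish, and Lachlan each take £150,000.

Hamish receives £150,000.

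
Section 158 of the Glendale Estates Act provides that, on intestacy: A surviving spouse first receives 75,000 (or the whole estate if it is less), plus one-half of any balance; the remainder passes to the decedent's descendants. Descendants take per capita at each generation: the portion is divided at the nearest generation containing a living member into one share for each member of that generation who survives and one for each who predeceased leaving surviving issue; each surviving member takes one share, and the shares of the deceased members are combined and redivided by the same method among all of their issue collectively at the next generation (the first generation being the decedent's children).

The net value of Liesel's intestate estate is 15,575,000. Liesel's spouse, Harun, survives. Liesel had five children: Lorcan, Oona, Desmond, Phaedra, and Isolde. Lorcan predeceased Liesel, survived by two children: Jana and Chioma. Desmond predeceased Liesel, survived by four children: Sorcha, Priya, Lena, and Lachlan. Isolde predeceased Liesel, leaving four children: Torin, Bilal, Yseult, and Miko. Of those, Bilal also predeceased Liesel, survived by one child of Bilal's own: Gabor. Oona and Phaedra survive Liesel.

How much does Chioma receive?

Chioma receives 465,000.

Harun first takes 75,000, leaving a balance of 15,500,000. Harun then takes one-half of the balance (7,750,000), for a total of 7,825,000. The remaining 7,750,000 passes to the descendants.
The descendants' portion (7,750,000) is divided at the children's generation into 5 shares of 1,550,000. Oona and Phaedra each take 1,550,000. The 3 shares of the deceased (Lorcan, Desmond, and Isolde) are combined into a pool of 4,650,000.
That pool (4,650,000) is divided at the grandchildren's generation into 10 shares of 465,000. Jana, Chioma, Sorcha, Priya, Lena, Lachlan, Torin, Yseult, and Miko each take 465,000. The remaining share for the deceased Bilal (465,000) is carried to the next generation.
That pool (465,000) passes entirely to Gabor, the sole taker at the great-grandchildren's generation.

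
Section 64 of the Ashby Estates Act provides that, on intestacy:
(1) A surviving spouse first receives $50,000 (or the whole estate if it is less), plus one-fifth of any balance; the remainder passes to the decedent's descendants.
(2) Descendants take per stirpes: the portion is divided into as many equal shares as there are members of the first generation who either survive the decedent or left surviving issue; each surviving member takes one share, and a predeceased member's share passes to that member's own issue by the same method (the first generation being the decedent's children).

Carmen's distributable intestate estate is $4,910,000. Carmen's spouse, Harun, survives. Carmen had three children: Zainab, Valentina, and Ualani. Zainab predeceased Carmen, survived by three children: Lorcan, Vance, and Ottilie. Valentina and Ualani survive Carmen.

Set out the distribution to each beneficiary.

Harun first takes $50,000, leaving a balance of $4,860,000. Harun then takes one-fifth of the balance ($972,000), for a total of $1,022,000. The remaining $3,888,000 passes to the descendants.
The descendants' portion ($3,888,000) is divided into 3 shares of $1,296,000: Valentina and Ualani each take $1,296,000; Zainab's $1,296,000 share passes to Zainab's issue.
Zainab's share ($1,296,000) is divided into 3 shares of $432,000: Lorcan, Vance, and Ottilie each take $432,000.

Harun: $1,022,000; Lorcan: $432,000; Vance: $432,000; Ottilie: $432,000; Valentina: $1,296,000; Ualani: $1,296,000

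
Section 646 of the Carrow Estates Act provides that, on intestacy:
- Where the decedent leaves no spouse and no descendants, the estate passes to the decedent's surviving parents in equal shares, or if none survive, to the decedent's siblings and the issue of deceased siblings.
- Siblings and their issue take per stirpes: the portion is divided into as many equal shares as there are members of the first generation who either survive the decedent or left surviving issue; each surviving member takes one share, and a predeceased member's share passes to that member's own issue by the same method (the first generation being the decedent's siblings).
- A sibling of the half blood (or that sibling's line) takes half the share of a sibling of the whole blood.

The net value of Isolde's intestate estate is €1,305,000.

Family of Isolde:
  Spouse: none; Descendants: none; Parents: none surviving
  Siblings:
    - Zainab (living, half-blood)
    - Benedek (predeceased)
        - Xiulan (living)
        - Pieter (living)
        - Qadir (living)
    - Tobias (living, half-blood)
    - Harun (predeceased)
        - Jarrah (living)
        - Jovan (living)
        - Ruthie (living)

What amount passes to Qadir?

Qadir receives €145,000.

The entire €1,305,000 passes to the siblings and their issue.
Counting each half-blood sibling's line as half a unit, there are 3 units in €1,305,000, so one unit is €435,000. Whole-blood lines (Benedek and Harun) take €435,000 each; half-blood lines (Zainab and Tobias) take €217,500 each.
Benedek's share (€435,000) is divided into 3 shares of €145,000: Xiulan, Pieter, and Qadir each take €145,000.
Harun's share (€435,000) is divided into 3 shares of €145,000: Jarrah, Jovan, and Ruthie each take €145,000.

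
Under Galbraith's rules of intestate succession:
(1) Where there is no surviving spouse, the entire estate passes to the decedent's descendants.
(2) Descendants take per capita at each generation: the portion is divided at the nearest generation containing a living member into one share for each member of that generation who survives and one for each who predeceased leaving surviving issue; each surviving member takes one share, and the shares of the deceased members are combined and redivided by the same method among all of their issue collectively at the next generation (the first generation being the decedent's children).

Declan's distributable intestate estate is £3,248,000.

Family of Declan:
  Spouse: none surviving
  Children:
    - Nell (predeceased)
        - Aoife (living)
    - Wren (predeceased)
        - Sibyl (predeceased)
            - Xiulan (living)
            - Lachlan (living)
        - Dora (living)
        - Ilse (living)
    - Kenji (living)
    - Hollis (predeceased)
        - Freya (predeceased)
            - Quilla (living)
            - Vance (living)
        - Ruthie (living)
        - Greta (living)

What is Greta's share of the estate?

The entire £3,248,000 passes to the descendants.
That amount (£3,248,000) is divided at the children's generation into 4 shares of £812,000. Kenji takes £812,000. The 3 shares of the deceased (Nell, Wren, and Hollis) are combined into a pool of £2,436,000.
That pool (£2,436,000) is divided at the grandchildren's generation into 7 shares of £348,000. Aoife, Dora, Ilse, Ruthie, and Greta each take £348,000. The 2 shares of the deceased (Sibyl and Freya) are combined into a pool of £696,000.
That pool (£696,000) is divided at the great-grandchildren's generation equally among Xiulan, Lachlan, Quilla, and Vance: £174,000 each.

Greta receives £348,000.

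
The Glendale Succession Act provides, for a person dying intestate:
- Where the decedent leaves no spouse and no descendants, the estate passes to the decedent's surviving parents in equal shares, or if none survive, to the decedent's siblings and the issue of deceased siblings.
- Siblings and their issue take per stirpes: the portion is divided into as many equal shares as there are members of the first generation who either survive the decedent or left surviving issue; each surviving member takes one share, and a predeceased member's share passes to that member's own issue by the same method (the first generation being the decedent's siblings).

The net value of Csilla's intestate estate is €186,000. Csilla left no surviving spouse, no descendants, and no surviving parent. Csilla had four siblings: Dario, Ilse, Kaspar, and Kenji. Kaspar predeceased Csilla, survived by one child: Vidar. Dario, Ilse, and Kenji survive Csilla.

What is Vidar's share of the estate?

The entire €186,000 passes to the siblings and their issue.
That amount (€186,000) is divided into 4 shares of €46,500: Dario, Ilse, and Kenji each take €46,500; Kaspar's €46,500 share passes to Kaspar's issue.
Kaspar's share (€46,500) passes entirely to Vidar.

Vidar receives €46,500.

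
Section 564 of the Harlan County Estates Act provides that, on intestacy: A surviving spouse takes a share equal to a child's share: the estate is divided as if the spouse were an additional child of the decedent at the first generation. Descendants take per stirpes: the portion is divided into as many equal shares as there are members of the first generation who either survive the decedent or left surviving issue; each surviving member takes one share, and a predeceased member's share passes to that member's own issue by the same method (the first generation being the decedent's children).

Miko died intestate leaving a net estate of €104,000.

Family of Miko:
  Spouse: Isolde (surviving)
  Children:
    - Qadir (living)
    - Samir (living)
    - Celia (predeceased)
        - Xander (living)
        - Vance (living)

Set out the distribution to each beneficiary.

The spouse counts as an additional share at the children's level, so there are 4 primary shares of €26,000. Isolde takes one such share (€26,000).
The children's combined portion (€78,000) is divided into 3 shares of €26,000: Qadir and Samir each take €26,000; Celia's €26,000 share passes to Celia's issue.
Celia's share (€26,000) is divided into 2 shares of €13,000: Xander and Vance each take €13,000.

Isolde: €26,000; Qadir: €26,000; Samir: €26,000; Xander: €13,000; Vance: €13,000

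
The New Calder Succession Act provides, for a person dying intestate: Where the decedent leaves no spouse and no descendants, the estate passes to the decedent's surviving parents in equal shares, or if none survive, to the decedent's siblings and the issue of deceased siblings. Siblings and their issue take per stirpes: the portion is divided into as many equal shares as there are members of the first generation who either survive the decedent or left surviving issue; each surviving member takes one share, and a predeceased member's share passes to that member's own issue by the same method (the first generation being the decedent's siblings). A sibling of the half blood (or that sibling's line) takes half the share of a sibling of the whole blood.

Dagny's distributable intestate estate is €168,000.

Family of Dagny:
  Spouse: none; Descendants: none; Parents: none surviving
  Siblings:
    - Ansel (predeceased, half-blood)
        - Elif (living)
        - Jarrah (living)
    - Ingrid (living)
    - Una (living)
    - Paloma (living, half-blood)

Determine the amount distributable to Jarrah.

The entire €168,000 passes to the siblings and their issue.
Counting each half-blood sibling's line as half a unit, there are 3 units in €168,000, so one unit is €56,000. Whole-blood lines (Ingrid and Una) take €56,000 each; half-blood lines (Ansel and Paloma) take €28,000 each.
Ansel's share (€28,000) is divided into 2 shares of €14,000: Elif and Jarrah each take €14,000.

Jarrah receives €14,000.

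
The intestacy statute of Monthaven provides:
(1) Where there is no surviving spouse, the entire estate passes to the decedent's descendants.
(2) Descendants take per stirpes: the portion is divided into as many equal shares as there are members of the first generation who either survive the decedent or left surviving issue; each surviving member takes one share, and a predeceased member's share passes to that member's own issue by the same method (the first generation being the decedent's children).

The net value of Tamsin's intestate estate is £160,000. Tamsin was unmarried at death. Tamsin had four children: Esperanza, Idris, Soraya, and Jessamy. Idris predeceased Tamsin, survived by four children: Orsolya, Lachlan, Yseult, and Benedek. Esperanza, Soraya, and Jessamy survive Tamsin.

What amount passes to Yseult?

The entire £160,000 passes to the descendants.
That amount (£160,000) is divided into 4 shares of £40,000: Esperanza, Soraya, and Jessamy each take £40,000; Idris's £40,000 share passes to Idris's issue.
Idris's share (£40,000) is divided into 4 shares of £10,000: Orsolya, Lachlan, Yseult, and Benedek each take £10,000.

Yseult receives £10,000.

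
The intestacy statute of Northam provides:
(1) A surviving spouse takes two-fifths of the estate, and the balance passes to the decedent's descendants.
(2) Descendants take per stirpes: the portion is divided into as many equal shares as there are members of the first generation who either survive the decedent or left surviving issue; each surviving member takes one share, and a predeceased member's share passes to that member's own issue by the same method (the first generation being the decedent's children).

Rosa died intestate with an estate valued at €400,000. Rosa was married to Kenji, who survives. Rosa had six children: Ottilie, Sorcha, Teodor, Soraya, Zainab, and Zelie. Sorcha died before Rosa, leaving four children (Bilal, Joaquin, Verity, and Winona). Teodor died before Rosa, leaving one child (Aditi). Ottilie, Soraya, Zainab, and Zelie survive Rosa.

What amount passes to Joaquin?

Joaquin receives €10,000.

Kenji takes two-fifths of €400,000 = €160,000. The remaining €240,000 passes to the descendants.
The descendants' portion (€240,000) is divided into 6 shares of €40,000: Ottilie, Soraya, Zainab, and Zelie each take €40,000; Sorcha's €40,000 share passes to Sorcha's issue; Teodor's €40,000 share passes to Teodor's issue.
Sorcha's share (€40,000) is divided into 4 shares of €10,000: Bilal, Joaquin, Verity, and Winona each take €10,000.
Teodor's share (€40,000) passes entirely to Aditi.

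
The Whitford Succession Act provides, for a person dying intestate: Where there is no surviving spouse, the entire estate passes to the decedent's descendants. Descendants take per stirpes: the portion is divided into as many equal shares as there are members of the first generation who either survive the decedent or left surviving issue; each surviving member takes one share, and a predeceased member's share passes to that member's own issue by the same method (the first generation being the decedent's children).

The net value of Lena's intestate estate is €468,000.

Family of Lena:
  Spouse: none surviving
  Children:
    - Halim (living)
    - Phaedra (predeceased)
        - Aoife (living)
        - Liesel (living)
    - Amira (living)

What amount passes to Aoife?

Aoife receives €78,000.

The entire €468,000 passes to the descendants.
That amount (€468,000) is divided into 3 shares of €156,000: Halim and Amira each take €156,000; Phaedra's €156,000 share passes to Phaedra's issue.
Phaedra's share (€156,000) is divided into 2 shares of €78,000: Aoife and Liesel each take €78,000.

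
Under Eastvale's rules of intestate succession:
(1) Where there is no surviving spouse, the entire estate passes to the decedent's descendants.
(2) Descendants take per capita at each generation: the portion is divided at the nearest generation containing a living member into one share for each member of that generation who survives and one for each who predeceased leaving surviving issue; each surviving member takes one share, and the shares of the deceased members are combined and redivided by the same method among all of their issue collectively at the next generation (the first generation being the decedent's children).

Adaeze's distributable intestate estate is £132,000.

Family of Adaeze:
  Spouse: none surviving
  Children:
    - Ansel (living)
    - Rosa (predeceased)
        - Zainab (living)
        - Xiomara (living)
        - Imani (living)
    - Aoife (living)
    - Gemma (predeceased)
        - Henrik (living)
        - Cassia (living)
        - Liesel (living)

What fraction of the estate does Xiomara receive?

Xiomara receives 1/12 of the estate.

The entire £132,000 passes to the descendants.
That amount (£132,000) is divided at the children's generation into 4 shares of £33,000. Ansel and Aoife each take £33,000. The 2 shares of the deceased (Rosa and Gemma) are combined into a pool of £66,000.
That pool (£66,000) is divided at the grandchildren's generation equally among Zainab, Xiomara, Imani, Henrik, Cassia, and Liesel: £11,000 each.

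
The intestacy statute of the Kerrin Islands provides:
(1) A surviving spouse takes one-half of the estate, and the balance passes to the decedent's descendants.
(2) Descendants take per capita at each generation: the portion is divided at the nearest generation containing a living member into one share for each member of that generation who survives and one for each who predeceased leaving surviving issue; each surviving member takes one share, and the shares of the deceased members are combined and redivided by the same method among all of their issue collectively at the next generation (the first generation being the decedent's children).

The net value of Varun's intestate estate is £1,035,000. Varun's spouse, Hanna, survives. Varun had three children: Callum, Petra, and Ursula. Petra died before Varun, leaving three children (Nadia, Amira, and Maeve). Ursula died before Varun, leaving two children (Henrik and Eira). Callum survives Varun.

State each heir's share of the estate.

Hanna: £517,500; Callum: £172,500; Nadia: £69,000; Amira: £69,000; Maeve: £69,000; Henrik: £69,000; Eira: £69,000

Hanna takes one-half of £1,035,000 = £517,500. The remaining £517,500 passes to the descendants.
The descendants' portion (£517,500) is divided at the children's generation into 3 shares of £172,500. Callum takes £172,500. The 2 shares of the deceased (Petra and Ursula) are combined into a pool of £345,000.
That pool (£345,000) is divided at the grandchildren's generation equally among Nadia, Amira, Maeve, Henrik, and Eira: £69,000 each.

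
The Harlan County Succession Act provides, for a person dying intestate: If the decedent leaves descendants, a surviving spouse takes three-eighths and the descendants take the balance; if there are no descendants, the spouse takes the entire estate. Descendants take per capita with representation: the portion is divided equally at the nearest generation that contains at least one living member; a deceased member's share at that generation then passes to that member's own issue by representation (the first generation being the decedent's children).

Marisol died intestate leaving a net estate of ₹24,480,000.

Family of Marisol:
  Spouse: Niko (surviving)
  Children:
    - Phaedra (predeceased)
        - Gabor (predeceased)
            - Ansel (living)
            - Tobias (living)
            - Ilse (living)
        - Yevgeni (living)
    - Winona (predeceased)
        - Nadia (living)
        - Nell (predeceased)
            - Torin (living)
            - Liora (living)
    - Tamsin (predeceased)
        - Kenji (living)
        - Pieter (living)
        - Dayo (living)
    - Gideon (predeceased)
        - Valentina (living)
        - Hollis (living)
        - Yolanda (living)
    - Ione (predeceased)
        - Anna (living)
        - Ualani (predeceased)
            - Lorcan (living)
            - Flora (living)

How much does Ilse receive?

Niko takes three-eighths of ₹24,480,000 = ₹9,180,000. The remaining ₹15,300,000 passes to the descendants.
No child survives, so the initial division is made at the grandchildren's generation.
The descendants' portion (₹15,300,000) is divided into 12 shares of ₹1,275,000: Yevgeni, Nadia, Kenji, Pieter, Dayo, Valentina, Hollis, Yolanda, and Anna each take ₹1,275,000; Gabor's ₹1,275,000 share passes to Gabor's issue; Nell's ₹1,275,000 share passes to Nell's issue; Ualani's ₹1,275,000 share passes to Ualani's issue.
Gabor's share (₹1,275,000) is divided into 3 shares of ₹425,000: Ansel, Tobias, and Ilse each take ₹425,000.
Nell's share (₹1,275,000) is divided into 2 shares of ₹637,500: Torin and Liora each take ₹637,500.
Ualani's share (₹1,275,000) is divided into 2 shares of ₹637,500: Lorcan and Flora each take ₹637,500.

Ilse receives ₹425,000.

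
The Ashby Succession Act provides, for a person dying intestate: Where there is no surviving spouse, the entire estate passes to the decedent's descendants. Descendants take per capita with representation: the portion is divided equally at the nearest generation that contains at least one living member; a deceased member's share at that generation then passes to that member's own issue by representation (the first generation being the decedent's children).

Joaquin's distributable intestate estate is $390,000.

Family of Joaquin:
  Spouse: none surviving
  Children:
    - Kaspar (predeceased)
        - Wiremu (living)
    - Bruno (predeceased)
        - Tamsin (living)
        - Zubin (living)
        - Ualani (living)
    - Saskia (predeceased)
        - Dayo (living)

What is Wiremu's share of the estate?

The entire $390,000 passes to the descendants.
No child survives, so the initial division is made at the grandchildren's generation.
That amount ($390,000) is divided into 5 shares of $78,000: Wiremu, Tamsin, Zubin, Ualani, and Dayo each take $78,000.

Wiremu receives $78,000.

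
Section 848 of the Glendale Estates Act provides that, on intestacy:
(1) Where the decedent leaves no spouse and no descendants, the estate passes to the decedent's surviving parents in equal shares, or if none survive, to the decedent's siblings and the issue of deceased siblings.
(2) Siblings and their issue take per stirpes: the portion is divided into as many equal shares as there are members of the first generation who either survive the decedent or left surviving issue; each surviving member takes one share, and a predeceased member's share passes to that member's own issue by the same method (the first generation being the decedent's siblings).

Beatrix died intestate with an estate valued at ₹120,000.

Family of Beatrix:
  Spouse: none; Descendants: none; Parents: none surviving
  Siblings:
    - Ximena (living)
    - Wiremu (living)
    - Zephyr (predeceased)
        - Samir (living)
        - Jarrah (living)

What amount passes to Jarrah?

Jarrah receives ₹20,000.

The entire ₹120,000 passes to the siblings and their issue.
That amount (₹120,000) is divided into 3 shares of ₹40,000: Ximena and Wiremu each take ₹40,000; Zephyr's ₹40,000 share passes to Zephyr's issue.
Zephyr's share (₹40,000) is divided into 2 shares of ₹20,000: Samir and Jarrah each take ₹20,000.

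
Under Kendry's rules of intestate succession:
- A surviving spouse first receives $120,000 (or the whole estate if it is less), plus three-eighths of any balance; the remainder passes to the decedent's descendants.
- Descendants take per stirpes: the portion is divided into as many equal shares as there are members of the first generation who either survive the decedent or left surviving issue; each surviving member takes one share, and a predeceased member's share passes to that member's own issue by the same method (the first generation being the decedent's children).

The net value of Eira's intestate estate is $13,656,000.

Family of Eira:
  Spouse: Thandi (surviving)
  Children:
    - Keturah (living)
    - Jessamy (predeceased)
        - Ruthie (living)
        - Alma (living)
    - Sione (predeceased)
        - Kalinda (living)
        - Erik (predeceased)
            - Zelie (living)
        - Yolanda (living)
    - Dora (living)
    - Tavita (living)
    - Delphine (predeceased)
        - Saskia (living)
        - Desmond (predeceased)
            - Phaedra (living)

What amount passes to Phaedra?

Phaedra receives $705,000.

Thandi first takes $120,000, leaving a balance of $13,536,000. Thandi then takes three-eighths of the balance ($5,076,000), for a total of $5,196,000. The remaining $8,460,000 passes to the descendants.
The descendants' portion ($8,460,000) is divided into 6 shares of $1,410,000: Keturah, Dora, and Tavita each take $1,410,000; Jessamy's $1,410,000 share passes to Jessamy's issue; Sione's $1,410,000 share passes to Sione's issue; Delphine's $1,410,000 share passes to Delphine's issue.
Jessamy's share ($1,410,000) is divided into 2 shares of $705,000: Ruthie and Alma each take $705,000.
Sione's share ($1,410,000) is divided into 3 shares of $470,000: Kalinda and Yolanda each take $470,000; Erik's $470,000 share passes to Erik's issue.
Erik's share ($470,000) passes entirely to Zelie.
Delphine's share ($1,410,000) is divided into 2 shares of $705,000: Saskia takes $705,000; Desmond's $705,000 share passes to Desmond's issue.
Desmond's share ($705,000) passes entirely to Phaedra.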